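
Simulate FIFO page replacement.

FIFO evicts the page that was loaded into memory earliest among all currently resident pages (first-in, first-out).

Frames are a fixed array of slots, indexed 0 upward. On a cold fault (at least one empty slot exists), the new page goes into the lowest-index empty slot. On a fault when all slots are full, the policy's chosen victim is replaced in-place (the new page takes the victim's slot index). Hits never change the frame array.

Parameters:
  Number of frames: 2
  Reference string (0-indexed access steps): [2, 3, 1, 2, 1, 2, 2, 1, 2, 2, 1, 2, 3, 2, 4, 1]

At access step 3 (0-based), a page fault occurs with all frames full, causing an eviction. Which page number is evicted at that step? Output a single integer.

Step 0: ref 2 -> FAULT, frames=[2,-]
Step 1: ref 3 -> FAULT, frames=[2,3]
Step 2: ref 1 -> FAULT, evict 2, frames=[1,3]
Step 3: ref 2 -> FAULT, evict 3, frames=[1,2]
At step 3: evicted page 3

Answer: 3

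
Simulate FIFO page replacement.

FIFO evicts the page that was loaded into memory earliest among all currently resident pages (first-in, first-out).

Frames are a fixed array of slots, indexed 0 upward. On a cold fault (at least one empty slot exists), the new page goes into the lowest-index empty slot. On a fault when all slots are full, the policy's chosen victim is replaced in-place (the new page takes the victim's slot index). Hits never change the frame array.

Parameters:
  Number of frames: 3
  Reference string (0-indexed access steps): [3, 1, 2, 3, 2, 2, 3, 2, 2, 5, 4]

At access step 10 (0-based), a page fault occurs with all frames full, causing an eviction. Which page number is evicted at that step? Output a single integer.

Answer: 1

Derivation:
Step 0: ref 3 -> FAULT, frames=[3,-,-]
Step 1: ref 1 -> FAULT, frames=[3,1,-]
Step 2: ref 2 -> FAULT, frames=[3,1,2]
Step 3: ref 3 -> HIT, frames=[3,1,2]
Step 4: ref 2 -> HIT, frames=[3,1,2]
Step 5: ref 2 -> HIT, frames=[3,1,2]
Step 6: ref 3 -> HIT, frames=[3,1,2]
Step 7: ref 2 -> HIT, frames=[3,1,2]
Step 8: ref 2 -> HIT, frames=[3,1,2]
Step 9: ref 5 -> FAULT, evict 3, frames=[5,1,2]
Step 10: ref 4 -> FAULT, evict 1, frames=[5,4,2]
At step 10: evicted page 1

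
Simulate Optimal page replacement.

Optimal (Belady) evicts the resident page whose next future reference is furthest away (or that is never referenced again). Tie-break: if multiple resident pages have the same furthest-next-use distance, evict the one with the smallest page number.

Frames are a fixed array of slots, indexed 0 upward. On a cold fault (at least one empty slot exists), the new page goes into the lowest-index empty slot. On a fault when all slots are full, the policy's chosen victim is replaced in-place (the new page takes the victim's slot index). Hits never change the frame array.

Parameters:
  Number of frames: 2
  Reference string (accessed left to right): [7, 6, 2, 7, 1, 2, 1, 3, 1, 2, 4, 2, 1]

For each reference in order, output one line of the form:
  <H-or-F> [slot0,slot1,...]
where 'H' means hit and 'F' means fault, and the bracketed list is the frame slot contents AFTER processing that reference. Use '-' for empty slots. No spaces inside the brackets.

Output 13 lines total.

F [7,-]
F [7,6]
F [7,2]
H [7,2]
F [1,2]
H [1,2]
H [1,2]
F [1,3]
H [1,3]
F [1,2]
F [4,2]
H [4,2]
F [4,1]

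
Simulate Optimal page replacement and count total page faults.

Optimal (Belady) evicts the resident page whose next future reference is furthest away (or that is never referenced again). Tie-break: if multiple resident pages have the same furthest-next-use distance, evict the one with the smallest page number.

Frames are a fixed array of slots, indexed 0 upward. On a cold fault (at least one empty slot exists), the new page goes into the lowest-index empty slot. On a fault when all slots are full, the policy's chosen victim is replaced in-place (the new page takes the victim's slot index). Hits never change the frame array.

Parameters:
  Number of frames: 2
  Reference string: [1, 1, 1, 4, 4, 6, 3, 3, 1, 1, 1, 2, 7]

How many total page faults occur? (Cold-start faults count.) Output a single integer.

Answer: 6

Derivation:
Step 0: ref 1 → FAULT, frames=[1,-]
Step 1: ref 1 → HIT, frames=[1,-]
Step 2: ref 1 → HIT, frames=[1,-]
Step 3: ref 4 → FAULT, frames=[1,4]
Step 4: ref 4 → HIT, frames=[1,4]
Step 5: ref 6 → FAULT (evict 4), frames=[1,6]
Step 6: ref 3 → FAULT (evict 6), frames=[1,3]
Step 7: ref 3 → HIT, frames=[1,3]
Step 8: ref 1 → HIT, frames=[1,3]
Step 9: ref 1 → HIT, frames=[1,3]
Step 10: ref 1 → HIT, frames=[1,3]
Step 11: ref 2 → FAULT (evict 1), frames=[2,3]
Step 12: ref 7 → FAULT (evict 2), frames=[7,3]
Total faults: 6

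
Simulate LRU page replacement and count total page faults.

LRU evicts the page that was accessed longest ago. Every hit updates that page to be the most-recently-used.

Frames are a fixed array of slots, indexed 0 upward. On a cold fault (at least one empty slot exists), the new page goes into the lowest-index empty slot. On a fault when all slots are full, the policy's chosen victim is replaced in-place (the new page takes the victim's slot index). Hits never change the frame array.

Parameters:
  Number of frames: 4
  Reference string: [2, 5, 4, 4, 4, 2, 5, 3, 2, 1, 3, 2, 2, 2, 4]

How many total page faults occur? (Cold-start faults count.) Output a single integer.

Answer: 6

Derivation:
Step 0: ref 2 → FAULT, frames=[2,-,-,-]
Step 1: ref 5 → FAULT, frames=[2,5,-,-]
Step 2: ref 4 → FAULT, frames=[2,5,4,-]
Step 3: ref 4 → HIT, frames=[2,5,4,-]
Step 4: ref 4 → HIT, frames=[2,5,4,-]
Step 5: ref 2 → HIT, frames=[2,5,4,-]
Step 6: ref 5 → HIT, frames=[2,5,4,-]
Step 7: ref 3 → FAULT, frames=[2,5,4,3]
Step 8: ref 2 → HIT, frames=[2,5,4,3]
Step 9: ref 1 → FAULT (evict 4), frames=[2,5,1,3]
Step 10: ref 3 → HIT, frames=[2,5,1,3]
Step 11: ref 2 → HIT, frames=[2,5,1,3]
Step 12: ref 2 → HIT, frames=[2,5,1,3]
Step 13: ref 2 → HIT, frames=[2,5,1,3]
Step 14: ref 4 → FAULT (evict 5), frames=[2,4,1,3]
Total faults: 6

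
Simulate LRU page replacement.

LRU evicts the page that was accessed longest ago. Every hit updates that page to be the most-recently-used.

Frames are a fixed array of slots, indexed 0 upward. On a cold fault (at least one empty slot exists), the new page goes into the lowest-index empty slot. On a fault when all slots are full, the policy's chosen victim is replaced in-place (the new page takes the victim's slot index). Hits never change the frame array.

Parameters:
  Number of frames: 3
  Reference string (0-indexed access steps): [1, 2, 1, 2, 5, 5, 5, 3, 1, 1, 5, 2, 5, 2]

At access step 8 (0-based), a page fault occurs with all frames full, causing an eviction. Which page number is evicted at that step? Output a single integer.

Step 0: ref 1 -> FAULT, frames=[1,-,-]
Step 1: ref 2 -> FAULT, frames=[1,2,-]
Step 2: ref 1 -> HIT, frames=[1,2,-]
Step 3: ref 2 -> HIT, frames=[1,2,-]
Step 4: ref 5 -> FAULT, frames=[1,2,5]
Step 5: ref 5 -> HIT, frames=[1,2,5]
Step 6: ref 5 -> HIT, frames=[1,2,5]
Step 7: ref 3 -> FAULT, evict 1, frames=[3,2,5]
Step 8: ref 1 -> FAULT, evict 2, frames=[3,1,5]
At step 8: evicted page 2

Answer: 2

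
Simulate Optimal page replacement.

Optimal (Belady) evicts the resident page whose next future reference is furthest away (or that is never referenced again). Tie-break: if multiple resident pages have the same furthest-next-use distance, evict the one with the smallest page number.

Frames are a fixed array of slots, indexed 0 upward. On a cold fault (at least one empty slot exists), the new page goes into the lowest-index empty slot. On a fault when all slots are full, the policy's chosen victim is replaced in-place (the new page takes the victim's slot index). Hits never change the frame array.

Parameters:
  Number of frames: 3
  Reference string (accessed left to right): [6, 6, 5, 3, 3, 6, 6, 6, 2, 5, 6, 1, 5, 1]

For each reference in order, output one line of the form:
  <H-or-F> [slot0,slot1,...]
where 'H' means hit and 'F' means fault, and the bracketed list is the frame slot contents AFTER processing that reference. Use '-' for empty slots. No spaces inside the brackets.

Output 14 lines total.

F [6,-,-]
H [6,-,-]
F [6,5,-]
F [6,5,3]
H [6,5,3]
H [6,5,3]
H [6,5,3]
H [6,5,3]
F [6,5,2]
H [6,5,2]
H [6,5,2]
F [6,5,1]
H [6,5,1]
H [6,5,1]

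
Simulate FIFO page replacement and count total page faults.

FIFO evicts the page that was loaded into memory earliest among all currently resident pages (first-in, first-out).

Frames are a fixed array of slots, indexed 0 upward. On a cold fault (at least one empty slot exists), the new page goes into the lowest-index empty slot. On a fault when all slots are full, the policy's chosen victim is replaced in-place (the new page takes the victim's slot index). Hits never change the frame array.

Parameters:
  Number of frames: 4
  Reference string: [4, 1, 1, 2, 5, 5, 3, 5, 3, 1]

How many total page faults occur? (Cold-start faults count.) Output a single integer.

Step 0: ref 4 → FAULT, frames=[4,-,-,-]
Step 1: ref 1 → FAULT, frames=[4,1,-,-]
Step 2: ref 1 → HIT, frames=[4,1,-,-]
Step 3: ref 2 → FAULT, frames=[4,1,2,-]
Step 4: ref 5 → FAULT, frames=[4,1,2,5]
Step 5: ref 5 → HIT, frames=[4,1,2,5]
Step 6: ref 3 → FAULT (evict 4), frames=[3,1,2,5]
Step 7: ref 5 → HIT, frames=[3,1,2,5]
Step 8: ref 3 → HIT, frames=[3,1,2,5]
Step 9: ref 1 → HIT, frames=[3,1,2,5]
Total faults: 5

Answer: 5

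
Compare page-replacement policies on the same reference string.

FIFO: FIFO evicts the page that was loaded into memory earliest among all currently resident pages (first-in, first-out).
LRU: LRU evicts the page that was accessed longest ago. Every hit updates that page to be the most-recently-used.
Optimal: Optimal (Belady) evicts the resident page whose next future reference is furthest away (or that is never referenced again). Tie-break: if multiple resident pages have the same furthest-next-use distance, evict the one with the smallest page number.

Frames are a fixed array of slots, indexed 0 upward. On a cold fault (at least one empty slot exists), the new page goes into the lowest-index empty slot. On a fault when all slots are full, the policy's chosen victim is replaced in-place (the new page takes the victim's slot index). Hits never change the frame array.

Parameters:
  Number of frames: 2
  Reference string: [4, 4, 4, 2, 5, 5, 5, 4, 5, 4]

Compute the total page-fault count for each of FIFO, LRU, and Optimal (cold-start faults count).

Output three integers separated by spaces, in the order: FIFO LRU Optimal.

Answer: 4 4 3

Derivation:
--- FIFO ---
  step 0: ref 4 -> FAULT, frames=[4,-] (faults so far: 1)
  step 1: ref 4 -> HIT, frames=[4,-] (faults so far: 1)
  step 2: ref 4 -> HIT, frames=[4,-] (faults so far: 1)
  step 3: ref 2 -> FAULT, frames=[4,2] (faults so far: 2)
  step 4: ref 5 -> FAULT, evict 4, frames=[5,2] (faults so far: 3)
  step 5: ref 5 -> HIT, frames=[5,2] (faults so far: 3)
  step 6: ref 5 -> HIT, frames=[5,2] (faults so far: 3)
  step 7: ref 4 -> FAULT, evict 2, frames=[5,4] (faults so far: 4)
  step 8: ref 5 -> HIT, frames=[5,4] (faults so far: 4)
  step 9: ref 4 -> HIT, frames=[5,4] (faults so far: 4)
  FIFO total faults: 4
--- LRU ---
  step 0: ref 4 -> FAULT, frames=[4,-] (faults so far: 1)
  step 1: ref 4 -> HIT, frames=[4,-] (faults so far: 1)
  step 2: ref 4 -> HIT, frames=[4,-] (faults so far: 1)
  step 3: ref 2 -> FAULT, frames=[4,2] (faults so far: 2)
  step 4: ref 5 -> FAULT, evict 4, frames=[5,2] (faults so far: 3)
  step 5: ref 5 -> HIT, frames=[5,2] (faults so far: 3)
  step 6: ref 5 -> HIT, frames=[5,2] (faults so far: 3)
  step 7: ref 4 -> FAULT, evict 2, frames=[5,4] (faults so far: 4)
  step 8: ref 5 -> HIT, frames=[5,4] (faults so far: 4)
  step 9: ref 4 -> HIT, frames=[5,4] (faults so far: 4)
  LRU total faults: 4
--- Optimal ---
  step 0: ref 4 -> FAULT, frames=[4,-] (faults so far: 1)
  step 1: ref 4 -> HIT, frames=[4,-] (faults so far: 1)
  step 2: ref 4 -> HIT, frames=[4,-] (faults so far: 1)
  step 3: ref 2 -> FAULT, frames=[4,2] (faults so far: 2)
  step 4: ref 5 -> FAULT, evict 2, frames=[4,5] (faults so far: 3)
  step 5: ref 5 -> HIT, frames=[4,5] (faults so far: 3)
  step 6: ref 5 -> HIT, frames=[4,5] (faults so far: 3)
  step 7: ref 4 -> HIT, frames=[4,5] (faults so far: 3)
  step 8: ref 5 -> HIT, frames=[4,5] (faults so far: 3)
  step 9: ref 4 -> HIT, frames=[4,5] (faults so far: 3)
  Optimal total faults: 3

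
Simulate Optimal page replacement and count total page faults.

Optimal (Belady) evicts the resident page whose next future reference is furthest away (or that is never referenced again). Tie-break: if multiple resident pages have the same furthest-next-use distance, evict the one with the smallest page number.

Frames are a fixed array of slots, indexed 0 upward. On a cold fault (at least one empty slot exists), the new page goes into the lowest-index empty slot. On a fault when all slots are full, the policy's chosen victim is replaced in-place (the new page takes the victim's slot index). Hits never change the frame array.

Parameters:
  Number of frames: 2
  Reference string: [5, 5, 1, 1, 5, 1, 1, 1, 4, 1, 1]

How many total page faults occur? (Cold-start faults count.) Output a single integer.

Answer: 3

Derivation:
Step 0: ref 5 → FAULT, frames=[5,-]
Step 1: ref 5 → HIT, frames=[5,-]
Step 2: ref 1 → FAULT, frames=[5,1]
Step 3: ref 1 → HIT, frames=[5,1]
Step 4: ref 5 → HIT, frames=[5,1]
Step 5: ref 1 → HIT, frames=[5,1]
Step 6: ref 1 → HIT, frames=[5,1]
Step 7: ref 1 → HIT, frames=[5,1]
Step 8: ref 4 → FAULT (evict 5), frames=[4,1]
Step 9: ref 1 → HIT, frames=[4,1]
Step 10: ref 1 → HIT, frames=[4,1]
Total faults: 3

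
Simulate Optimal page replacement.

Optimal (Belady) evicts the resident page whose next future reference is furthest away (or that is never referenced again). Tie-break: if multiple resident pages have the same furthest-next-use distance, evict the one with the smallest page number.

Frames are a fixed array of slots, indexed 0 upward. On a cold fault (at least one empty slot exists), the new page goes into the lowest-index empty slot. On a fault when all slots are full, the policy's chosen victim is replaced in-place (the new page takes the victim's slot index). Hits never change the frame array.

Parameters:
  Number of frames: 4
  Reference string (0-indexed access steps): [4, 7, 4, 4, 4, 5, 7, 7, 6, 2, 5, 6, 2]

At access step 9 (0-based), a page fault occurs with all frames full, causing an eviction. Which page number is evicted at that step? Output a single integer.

Step 0: ref 4 -> FAULT, frames=[4,-,-,-]
Step 1: ref 7 -> FAULT, frames=[4,7,-,-]
Step 2: ref 4 -> HIT, frames=[4,7,-,-]
Step 3: ref 4 -> HIT, frames=[4,7,-,-]
Step 4: ref 4 -> HIT, frames=[4,7,-,-]
Step 5: ref 5 -> FAULT, frames=[4,7,5,-]
Step 6: ref 7 -> HIT, frames=[4,7,5,-]
Step 7: ref 7 -> HIT, frames=[4,7,5,-]
Step 8: ref 6 -> FAULT, frames=[4,7,5,6]
Step 9: ref 2 -> FAULT, evict 4, frames=[2,7,5,6]
At step 9: evicted page 4

Answer: 4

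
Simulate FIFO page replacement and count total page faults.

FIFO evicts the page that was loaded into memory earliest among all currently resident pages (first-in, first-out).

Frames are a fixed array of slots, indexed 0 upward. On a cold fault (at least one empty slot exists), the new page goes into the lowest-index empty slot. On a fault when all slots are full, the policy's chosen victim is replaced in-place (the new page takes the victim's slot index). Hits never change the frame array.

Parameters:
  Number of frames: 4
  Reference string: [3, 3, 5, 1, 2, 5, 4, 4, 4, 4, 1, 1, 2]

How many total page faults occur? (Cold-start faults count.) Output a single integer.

Step 0: ref 3 → FAULT, frames=[3,-,-,-]
Step 1: ref 3 → HIT, frames=[3,-,-,-]
Step 2: ref 5 → FAULT, frames=[3,5,-,-]
Step 3: ref 1 → FAULT, frames=[3,5,1,-]
Step 4: ref 2 → FAULT, frames=[3,5,1,2]
Step 5: ref 5 → HIT, frames=[3,5,1,2]
Step 6: ref 4 → FAULT (evict 3), frames=[4,5,1,2]
Step 7: ref 4 → HIT, frames=[4,5,1,2]
Step 8: ref 4 → HIT, frames=[4,5,1,2]
Step 9: ref 4 → HIT, frames=[4,5,1,2]
Step 10: ref 1 → HIT, frames=[4,5,1,2]
Step 11: ref 1 → HIT, frames=[4,5,1,2]
Step 12: ref 2 → HIT, frames=[4,5,1,2]
Total faults: 5

Answer: 5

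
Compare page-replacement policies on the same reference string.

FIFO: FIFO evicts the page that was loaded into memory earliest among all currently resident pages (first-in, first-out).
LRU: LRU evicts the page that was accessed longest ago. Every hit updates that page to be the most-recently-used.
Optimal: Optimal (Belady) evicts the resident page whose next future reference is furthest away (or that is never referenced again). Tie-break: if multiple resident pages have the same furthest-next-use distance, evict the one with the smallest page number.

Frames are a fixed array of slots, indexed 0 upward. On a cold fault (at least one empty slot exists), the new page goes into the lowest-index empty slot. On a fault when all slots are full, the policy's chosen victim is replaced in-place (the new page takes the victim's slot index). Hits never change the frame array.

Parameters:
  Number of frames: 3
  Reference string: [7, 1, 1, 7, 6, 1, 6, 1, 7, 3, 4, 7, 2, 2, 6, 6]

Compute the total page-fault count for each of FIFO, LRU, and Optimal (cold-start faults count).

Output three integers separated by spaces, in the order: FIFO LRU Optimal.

Answer: 8 7 6

Derivation:
--- FIFO ---
  step 0: ref 7 -> FAULT, frames=[7,-,-] (faults so far: 1)
  step 1: ref 1 -> FAULT, frames=[7,1,-] (faults so far: 2)
  step 2: ref 1 -> HIT, frames=[7,1,-] (faults so far: 2)
  step 3: ref 7 -> HIT, frames=[7,1,-] (faults so far: 2)
  step 4: ref 6 -> FAULT, frames=[7,1,6] (faults so far: 3)
  step 5: ref 1 -> HIT, frames=[7,1,6] (faults so far: 3)
  step 6: ref 6 -> HIT, frames=[7,1,6] (faults so far: 3)
  step 7: ref 1 -> HIT, frames=[7,1,6] (faults so far: 3)
  step 8: ref 7 -> HIT, frames=[7,1,6] (faults so far: 3)
  step 9: ref 3 -> FAULT, evict 7, frames=[3,1,6] (faults so far: 4)
  step 10: ref 4 -> FAULT, evict 1, frames=[3,4,6] (faults so far: 5)
  step 11: ref 7 -> FAULT, evict 6, frames=[3,4,7] (faults so far: 6)
  step 12: ref 2 -> FAULT, evict 3, frames=[2,4,7] (faults so far: 7)
  step 13: ref 2 -> HIT, frames=[2,4,7] (faults so far: 7)
  step 14: ref 6 -> FAULT, evict 4, frames=[2,6,7] (faults so far: 8)
  step 15: ref 6 -> HIT, frames=[2,6,7] (faults so far: 8)
  FIFO total faults: 8
--- LRU ---
  step 0: ref 7 -> FAULT, frames=[7,-,-] (faults so far: 1)
  step 1: ref 1 -> FAULT, frames=[7,1,-] (faults so far: 2)
  step 2: ref 1 -> HIT, frames=[7,1,-] (faults so far: 2)
  step 3: ref 7 -> HIT, frames=[7,1,-] (faults so far: 2)
  step 4: ref 6 -> FAULT, frames=[7,1,6] (faults so far: 3)
  step 5: ref 1 -> HIT, frames=[7,1,6] (faults so far: 3)
  step 6: ref 6 -> HIT, frames=[7,1,6] (faults so far: 3)
  step 7: ref 1 -> HIT, frames=[7,1,6] (faults so far: 3)
  step 8: ref 7 -> HIT, frames=[7,1,6] (faults so far: 3)
  step 9: ref 3 -> FAULT, evict 6, frames=[7,1,3] (faults so far: 4)
  step 10: ref 4 -> FAULT, evict 1, frames=[7,4,3] (faults so far: 5)
  step 11: ref 7 -> HIT, frames=[7,4,3] (faults so far: 5)
  step 12: ref 2 -> FAULT, evict 3, frames=[7,4,2] (faults so far: 6)
  step 13: ref 2 -> HIT, frames=[7,4,2] (faults so far: 6)
  step 14: ref 6 -> FAULT, evict 4, frames=[7,6,2] (faults so far: 7)
  step 15: ref 6 -> HIT, frames=[7,6,2] (faults so far: 7)
  LRU total faults: 7
--- Optimal ---
  step 0: ref 7 -> FAULT, frames=[7,-,-] (faults so far: 1)
  step 1: ref 1 -> FAULT, frames=[7,1,-] (faults so far: 2)
  step 2: ref 1 -> HIT, frames=[7,1,-] (faults so far: 2)
  step 3: ref 7 -> HIT, frames=[7,1,-] (faults so far: 2)
  step 4: ref 6 -> FAULT, frames=[7,1,6] (faults so far: 3)
  step 5: ref 1 -> HIT, frames=[7,1,6] (faults so far: 3)
  step 6: ref 6 -> HIT, frames=[7,1,6] (faults so far: 3)
  step 7: ref 1 -> HIT, frames=[7,1,6] (faults so far: 3)
  step 8: ref 7 -> HIT, frames=[7,1,6] (faults so far: 3)
  step 9: ref 3 -> FAULT, evict 1, frames=[7,3,6] (faults so far: 4)
  step 10: ref 4 -> FAULT, evict 3, frames=[7,4,6] (faults so far: 5)
  step 11: ref 7 -> HIT, frames=[7,4,6] (faults so far: 5)
  step 12: ref 2 -> FAULT, evict 4, frames=[7,2,6] (faults so far: 6)
  step 13: ref 2 -> HIT, frames=[7,2,6] (faults so far: 6)
  step 14: ref 6 -> HIT, frames=[7,2,6] (faults so far: 6)
  step 15: ref 6 -> HIT, frames=[7,2,6] (faults so far: 6)
  Optimal total faults: 6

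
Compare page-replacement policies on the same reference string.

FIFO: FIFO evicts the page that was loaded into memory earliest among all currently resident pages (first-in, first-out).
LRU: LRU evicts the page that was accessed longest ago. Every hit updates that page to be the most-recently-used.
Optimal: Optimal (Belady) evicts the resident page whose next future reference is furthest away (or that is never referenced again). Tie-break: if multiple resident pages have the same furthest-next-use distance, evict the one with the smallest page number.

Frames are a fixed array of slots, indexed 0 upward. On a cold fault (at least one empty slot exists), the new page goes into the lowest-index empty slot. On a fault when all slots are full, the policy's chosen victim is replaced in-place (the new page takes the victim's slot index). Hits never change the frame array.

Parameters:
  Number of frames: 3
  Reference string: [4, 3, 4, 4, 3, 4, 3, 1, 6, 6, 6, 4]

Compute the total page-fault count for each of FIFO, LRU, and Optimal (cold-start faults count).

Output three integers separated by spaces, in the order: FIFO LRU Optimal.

--- FIFO ---
  step 0: ref 4 -> FAULT, frames=[4,-,-] (faults so far: 1)
  step 1: ref 3 -> FAULT, frames=[4,3,-] (faults so far: 2)
  step 2: ref 4 -> HIT, frames=[4,3,-] (faults so far: 2)
  step 3: ref 4 -> HIT, frames=[4,3,-] (faults so far: 2)
  step 4: ref 3 -> HIT, frames=[4,3,-] (faults so far: 2)
  step 5: ref 4 -> HIT, frames=[4,3,-] (faults so far: 2)
  step 6: ref 3 -> HIT, frames=[4,3,-] (faults so far: 2)
  step 7: ref 1 -> FAULT, frames=[4,3,1] (faults so far: 3)
  step 8: ref 6 -> FAULT, evict 4, frames=[6,3,1] (faults so far: 4)
  step 9: ref 6 -> HIT, frames=[6,3,1] (faults so far: 4)
  step 10: ref 6 -> HIT, frames=[6,3,1] (faults so far: 4)
  step 11: ref 4 -> FAULT, evict 3, frames=[6,4,1] (faults so far: 5)
  FIFO total faults: 5
--- LRU ---
  step 0: ref 4 -> FAULT, frames=[4,-,-] (faults so far: 1)
  step 1: ref 3 -> FAULT, frames=[4,3,-] (faults so far: 2)
  step 2: ref 4 -> HIT, frames=[4,3,-] (faults so far: 2)
  step 3: ref 4 -> HIT, frames=[4,3,-] (faults so far: 2)
  step 4: ref 3 -> HIT, frames=[4,3,-] (faults so far: 2)
  step 5: ref 4 -> HIT, frames=[4,3,-] (faults so far: 2)
  step 6: ref 3 -> HIT, frames=[4,3,-] (faults so far: 2)
  step 7: ref 1 -> FAULT, frames=[4,3,1] (faults so far: 3)
  step 8: ref 6 -> FAULT, evict 4, frames=[6,3,1] (faults so far: 4)
  step 9: ref 6 -> HIT, frames=[6,3,1] (faults so far: 4)
  step 10: ref 6 -> HIT, frames=[6,3,1] (faults so far: 4)
  step 11: ref 4 -> FAULT, evict 3, frames=[6,4,1] (faults so far: 5)
  LRU total faults: 5
--- Optimal ---
  step 0: ref 4 -> FAULT, frames=[4,-,-] (faults so far: 1)
  step 1: ref 3 -> FAULT, frames=[4,3,-] (faults so far: 2)
  step 2: ref 4 -> HIT, frames=[4,3,-] (faults so far: 2)
  step 3: ref 4 -> HIT, frames=[4,3,-] (faults so far: 2)
  step 4: ref 3 -> HIT, frames=[4,3,-] (faults so far: 2)
  step 5: ref 4 -> HIT, frames=[4,3,-] (faults so far: 2)
  step 6: ref 3 -> HIT, frames=[4,3,-] (faults so far: 2)
  step 7: ref 1 -> FAULT, frames=[4,3,1] (faults so far: 3)
  step 8: ref 6 -> FAULT, evict 1, frames=[4,3,6] (faults so far: 4)
  step 9: ref 6 -> HIT, frames=[4,3,6] (faults so far: 4)
  step 10: ref 6 -> HIT, frames=[4,3,6] (faults so far: 4)
  step 11: ref 4 -> HIT, frames=[4,3,6] (faults so far: 4)
  Optimal total faults: 4

Answer: 5 5 4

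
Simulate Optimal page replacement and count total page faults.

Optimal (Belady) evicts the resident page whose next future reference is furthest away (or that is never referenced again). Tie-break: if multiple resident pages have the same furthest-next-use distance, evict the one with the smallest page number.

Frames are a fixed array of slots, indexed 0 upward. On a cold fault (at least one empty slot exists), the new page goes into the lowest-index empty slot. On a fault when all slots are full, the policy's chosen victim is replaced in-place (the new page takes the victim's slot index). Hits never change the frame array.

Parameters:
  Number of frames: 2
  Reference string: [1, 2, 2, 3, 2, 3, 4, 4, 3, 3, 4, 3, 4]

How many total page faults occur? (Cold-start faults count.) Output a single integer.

Step 0: ref 1 → FAULT, frames=[1,-]
Step 1: ref 2 → FAULT, frames=[1,2]
Step 2: ref 2 → HIT, frames=[1,2]
Step 3: ref 3 → FAULT (evict 1), frames=[3,2]
Step 4: ref 2 → HIT, frames=[3,2]
Step 5: ref 3 → HIT, frames=[3,2]
Step 6: ref 4 → FAULT (evict 2), frames=[3,4]
Step 7: ref 4 → HIT, frames=[3,4]
Step 8: ref 3 → HIT, frames=[3,4]
Step 9: ref 3 → HIT, frames=[3,4]
Step 10: ref 4 → HIT, frames=[3,4]
Step 11: ref 3 → HIT, frames=[3,4]
Step 12: ref 4 → HIT, frames=[3,4]
Total faults: 4

Answer: 4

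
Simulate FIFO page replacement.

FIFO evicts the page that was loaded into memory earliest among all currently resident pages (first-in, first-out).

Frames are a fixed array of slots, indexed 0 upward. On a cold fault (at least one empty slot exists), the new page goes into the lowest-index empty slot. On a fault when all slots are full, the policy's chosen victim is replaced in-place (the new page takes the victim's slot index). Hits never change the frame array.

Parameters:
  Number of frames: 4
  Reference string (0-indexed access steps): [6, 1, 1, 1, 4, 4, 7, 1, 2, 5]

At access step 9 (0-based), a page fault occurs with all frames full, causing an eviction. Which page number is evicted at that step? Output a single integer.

Answer: 1

Derivation:
Step 0: ref 6 -> FAULT, frames=[6,-,-,-]
Step 1: ref 1 -> FAULT, frames=[6,1,-,-]
Step 2: ref 1 -> HIT, frames=[6,1,-,-]
Step 3: ref 1 -> HIT, frames=[6,1,-,-]
Step 4: ref 4 -> FAULT, frames=[6,1,4,-]
Step 5: ref 4 -> HIT, frames=[6,1,4,-]
Step 6: ref 7 -> FAULT, frames=[6,1,4,7]
Step 7: ref 1 -> HIT, frames=[6,1,4,7]
Step 8: ref 2 -> FAULT, evict 6, frames=[2,1,4,7]
Step 9: ref 5 -> FAULT, evict 1, frames=[2,5,4,7]
At step 9: evicted page 1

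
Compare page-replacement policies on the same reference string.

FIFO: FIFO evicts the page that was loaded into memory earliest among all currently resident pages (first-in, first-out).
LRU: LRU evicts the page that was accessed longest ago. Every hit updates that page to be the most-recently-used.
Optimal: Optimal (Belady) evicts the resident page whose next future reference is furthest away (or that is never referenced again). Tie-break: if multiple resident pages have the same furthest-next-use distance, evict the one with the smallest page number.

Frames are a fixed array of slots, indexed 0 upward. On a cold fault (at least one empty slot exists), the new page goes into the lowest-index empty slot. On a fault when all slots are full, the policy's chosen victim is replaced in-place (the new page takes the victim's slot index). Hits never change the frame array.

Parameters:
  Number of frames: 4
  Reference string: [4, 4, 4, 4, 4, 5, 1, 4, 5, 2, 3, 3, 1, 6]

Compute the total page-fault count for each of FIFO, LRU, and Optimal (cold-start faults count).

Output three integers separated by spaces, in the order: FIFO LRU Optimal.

--- FIFO ---
  step 0: ref 4 -> FAULT, frames=[4,-,-,-] (faults so far: 1)
  step 1: ref 4 -> HIT, frames=[4,-,-,-] (faults so far: 1)
  step 2: ref 4 -> HIT, frames=[4,-,-,-] (faults so far: 1)
  step 3: ref 4 -> HIT, frames=[4,-,-,-] (faults so far: 1)
  step 4: ref 4 -> HIT, frames=[4,-,-,-] (faults so far: 1)
  step 5: ref 5 -> FAULT, frames=[4,5,-,-] (faults so far: 2)
  step 6: ref 1 -> FAULT, frames=[4,5,1,-] (faults so far: 3)
  step 7: ref 4 -> HIT, frames=[4,5,1,-] (faults so far: 3)
  step 8: ref 5 -> HIT, frames=[4,5,1,-] (faults so far: 3)
  step 9: ref 2 -> FAULT, frames=[4,5,1,2] (faults so far: 4)
  step 10: ref 3 -> FAULT, evict 4, frames=[3,5,1,2] (faults so far: 5)
  step 11: ref 3 -> HIT, frames=[3,5,1,2] (faults so far: 5)
  step 12: ref 1 -> HIT, frames=[3,5,1,2] (faults so far: 5)
  step 13: ref 6 -> FAULT, evict 5, frames=[3,6,1,2] (faults so far: 6)
  FIFO total faults: 6
--- LRU ---
  step 0: ref 4 -> FAULT, frames=[4,-,-,-] (faults so far: 1)
  step 1: ref 4 -> HIT, frames=[4,-,-,-] (faults so far: 1)
  step 2: ref 4 -> HIT, frames=[4,-,-,-] (faults so far: 1)
  step 3: ref 4 -> HIT, frames=[4,-,-,-] (faults so far: 1)
  step 4: ref 4 -> HIT, frames=[4,-,-,-] (faults so far: 1)
  step 5: ref 5 -> FAULT, frames=[4,5,-,-] (faults so far: 2)
  step 6: ref 1 -> FAULT, frames=[4,5,1,-] (faults so far: 3)
  step 7: ref 4 -> HIT, frames=[4,5,1,-] (faults so far: 3)
  step 8: ref 5 -> HIT, frames=[4,5,1,-] (faults so far: 3)
  step 9: ref 2 -> FAULT, frames=[4,5,1,2] (faults so far: 4)
  step 10: ref 3 -> FAULT, evict 1, frames=[4,5,3,2] (faults so far: 5)
  step 11: ref 3 -> HIT, frames=[4,5,3,2] (faults so far: 5)
  step 12: ref 1 -> FAULT, evict 4, frames=[1,5,3,2] (faults so far: 6)
  step 13: ref 6 -> FAULT, evict 5, frames=[1,6,3,2] (faults so far: 7)
  LRU total faults: 7
--- Optimal ---
  step 0: ref 4 -> FAULT, frames=[4,-,-,-] (faults so far: 1)
  step 1: ref 4 -> HIT, frames=[4,-,-,-] (faults so far: 1)
  step 2: ref 4 -> HIT, frames=[4,-,-,-] (faults so far: 1)
  step 3: ref 4 -> HIT, frames=[4,-,-,-] (faults so far: 1)
  step 4: ref 4 -> HIT, frames=[4,-,-,-] (faults so far: 1)
  step 5: ref 5 -> FAULT, frames=[4,5,-,-] (faults so far: 2)
  step 6: ref 1 -> FAULT, frames=[4,5,1,-] (faults so far: 3)
  step 7: ref 4 -> HIT, frames=[4,5,1,-] (faults so far: 3)
  step 8: ref 5 -> HIT, frames=[4,5,1,-] (faults so far: 3)
  step 9: ref 2 -> FAULT, frames=[4,5,1,2] (faults so far: 4)
  step 10: ref 3 -> FAULT, evict 2, frames=[4,5,1,3] (faults so far: 5)
  step 11: ref 3 -> HIT, frames=[4,5,1,3] (faults so far: 5)
  step 12: ref 1 -> HIT, frames=[4,5,1,3] (faults so far: 5)
  step 13: ref 6 -> FAULT, evict 1, frames=[4,5,6,3] (faults so far: 6)
  Optimal total faults: 6

Answer: 6 7 6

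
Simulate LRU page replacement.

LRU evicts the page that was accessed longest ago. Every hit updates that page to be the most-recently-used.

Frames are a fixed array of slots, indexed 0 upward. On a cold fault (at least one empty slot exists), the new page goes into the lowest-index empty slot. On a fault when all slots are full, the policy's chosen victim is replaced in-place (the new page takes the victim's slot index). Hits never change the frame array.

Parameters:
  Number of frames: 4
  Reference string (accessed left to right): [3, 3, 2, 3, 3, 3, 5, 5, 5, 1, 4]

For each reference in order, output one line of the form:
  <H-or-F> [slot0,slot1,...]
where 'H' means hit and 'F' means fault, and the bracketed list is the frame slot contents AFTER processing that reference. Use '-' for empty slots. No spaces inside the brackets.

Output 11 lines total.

F [3,-,-,-]
H [3,-,-,-]
F [3,2,-,-]
H [3,2,-,-]
H [3,2,-,-]
H [3,2,-,-]
F [3,2,5,-]
H [3,2,5,-]
H [3,2,5,-]
F [3,2,5,1]
F [3,4,5,1]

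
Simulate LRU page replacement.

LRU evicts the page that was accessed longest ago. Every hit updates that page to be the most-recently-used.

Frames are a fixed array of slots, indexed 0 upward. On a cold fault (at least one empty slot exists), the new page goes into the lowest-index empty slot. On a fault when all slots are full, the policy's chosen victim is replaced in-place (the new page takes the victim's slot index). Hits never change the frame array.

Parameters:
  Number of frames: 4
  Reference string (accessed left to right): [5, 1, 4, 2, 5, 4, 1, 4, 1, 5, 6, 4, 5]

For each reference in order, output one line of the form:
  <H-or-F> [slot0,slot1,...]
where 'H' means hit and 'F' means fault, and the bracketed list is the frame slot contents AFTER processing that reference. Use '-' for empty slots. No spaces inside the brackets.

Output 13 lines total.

F [5,-,-,-]
F [5,1,-,-]
F [5,1,4,-]
F [5,1,4,2]
H [5,1,4,2]
H [5,1,4,2]
H [5,1,4,2]
H [5,1,4,2]
H [5,1,4,2]
H [5,1,4,2]
F [5,1,4,6]
H [5,1,4,6]
H [5,1,4,6]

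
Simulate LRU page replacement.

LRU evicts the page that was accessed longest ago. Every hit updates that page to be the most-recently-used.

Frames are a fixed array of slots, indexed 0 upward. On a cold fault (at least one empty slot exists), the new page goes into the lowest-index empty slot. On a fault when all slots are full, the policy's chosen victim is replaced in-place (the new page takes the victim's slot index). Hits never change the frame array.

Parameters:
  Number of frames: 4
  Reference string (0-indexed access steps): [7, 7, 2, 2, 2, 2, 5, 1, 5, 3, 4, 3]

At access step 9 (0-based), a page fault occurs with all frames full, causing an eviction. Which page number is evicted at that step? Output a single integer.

Answer: 7

Derivation:
Step 0: ref 7 -> FAULT, frames=[7,-,-,-]
Step 1: ref 7 -> HIT, frames=[7,-,-,-]
Step 2: ref 2 -> FAULT, frames=[7,2,-,-]
Step 3: ref 2 -> HIT, frames=[7,2,-,-]
Step 4: ref 2 -> HIT, frames=[7,2,-,-]
Step 5: ref 2 -> HIT, frames=[7,2,-,-]
Step 6: ref 5 -> FAULT, frames=[7,2,5,-]
Step 7: ref 1 -> FAULT, frames=[7,2,5,1]
Step 8: ref 5 -> HIT, frames=[7,2,5,1]
Step 9: ref 3 -> FAULT, evict 7, frames=[3,2,5,1]
At step 9: evicted page 7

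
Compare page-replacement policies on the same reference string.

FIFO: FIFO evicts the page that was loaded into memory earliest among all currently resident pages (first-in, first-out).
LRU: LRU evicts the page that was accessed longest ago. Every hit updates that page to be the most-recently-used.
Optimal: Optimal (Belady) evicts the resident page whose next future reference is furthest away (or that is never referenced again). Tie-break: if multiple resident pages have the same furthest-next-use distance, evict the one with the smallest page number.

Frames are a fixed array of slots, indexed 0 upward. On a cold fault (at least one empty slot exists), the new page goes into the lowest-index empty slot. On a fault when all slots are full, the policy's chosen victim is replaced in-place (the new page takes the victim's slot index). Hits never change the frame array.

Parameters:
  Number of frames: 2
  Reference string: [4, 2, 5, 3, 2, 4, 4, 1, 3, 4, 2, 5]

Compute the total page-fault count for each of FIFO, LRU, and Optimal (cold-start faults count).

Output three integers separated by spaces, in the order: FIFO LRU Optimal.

--- FIFO ---
  step 0: ref 4 -> FAULT, frames=[4,-] (faults so far: 1)
  step 1: ref 2 -> FAULT, frames=[4,2] (faults so far: 2)
  step 2: ref 5 -> FAULT, evict 4, frames=[5,2] (faults so far: 3)
  step 3: ref 3 -> FAULT, evict 2, frames=[5,3] (faults so far: 4)
  step 4: ref 2 -> FAULT, evict 5, frames=[2,3] (faults so far: 5)
  step 5: ref 4 -> FAULT, evict 3, frames=[2,4] (faults so far: 6)
  step 6: ref 4 -> HIT, frames=[2,4] (faults so far: 6)
  step 7: ref 1 -> FAULT, evict 2, frames=[1,4] (faults so far: 7)
  step 8: ref 3 -> FAULT, evict 4, frames=[1,3] (faults so far: 8)
  step 9: ref 4 -> FAULT, evict 1, frames=[4,3] (faults so far: 9)
  step 10: ref 2 -> FAULT, evict 3, frames=[4,2] (faults so far: 10)
  step 11: ref 5 -> FAULT, evict 4, frames=[5,2] (faults so far: 11)
  FIFO total faults: 11
--- LRU ---
  step 0: ref 4 -> FAULT, frames=[4,-] (faults so far: 1)
  step 1: ref 2 -> FAULT, frames=[4,2] (faults so far: 2)
  step 2: ref 5 -> FAULT, evict 4, frames=[5,2] (faults so far: 3)
  step 3: ref 3 -> FAULT, evict 2, frames=[5,3] (faults so far: 4)
  step 4: ref 2 -> FAULT, evict 5, frames=[2,3] (faults so far: 5)
  step 5: ref 4 -> FAULT, evict 3, frames=[2,4] (faults so far: 6)
  step 6: ref 4 -> HIT, frames=[2,4] (faults so far: 6)
  step 7: ref 1 -> FAULT, evict 2, frames=[1,4] (faults so far: 7)
  step 8: ref 3 -> FAULT, evict 4, frames=[1,3] (faults so far: 8)
  step 9: ref 4 -> FAULT, evict 1, frames=[4,3] (faults so far: 9)
  step 10: ref 2 -> FAULT, evict 3, frames=[4,2] (faults so far: 10)
  step 11: ref 5 -> FAULT, evict 4, frames=[5,2] (faults so far: 11)
  LRU total faults: 11
--- Optimal ---
  step 0: ref 4 -> FAULT, frames=[4,-] (faults so far: 1)
  step 1: ref 2 -> FAULT, frames=[4,2] (faults so far: 2)
  step 2: ref 5 -> FAULT, evict 4, frames=[5,2] (faults so far: 3)
  step 3: ref 3 -> FAULT, evict 5, frames=[3,2] (faults so far: 4)
  step 4: ref 2 -> HIT, frames=[3,2] (faults so far: 4)
  step 5: ref 4 -> FAULT, evict 2, frames=[3,4] (faults so far: 5)
  step 6: ref 4 -> HIT, frames=[3,4] (faults so far: 5)
  step 7: ref 1 -> FAULT, evict 4, frames=[3,1] (faults so far: 6)
  step 8: ref 3 -> HIT, frames=[3,1] (faults so far: 6)
  step 9: ref 4 -> FAULT, evict 1, frames=[3,4] (faults so far: 7)
  step 10: ref 2 -> FAULT, evict 3, frames=[2,4] (faults so far: 8)
  step 11: ref 5 -> FAULT, evict 2, frames=[5,4] (faults so far: 9)
  Optimal total faults: 9

Answer: 11 11 9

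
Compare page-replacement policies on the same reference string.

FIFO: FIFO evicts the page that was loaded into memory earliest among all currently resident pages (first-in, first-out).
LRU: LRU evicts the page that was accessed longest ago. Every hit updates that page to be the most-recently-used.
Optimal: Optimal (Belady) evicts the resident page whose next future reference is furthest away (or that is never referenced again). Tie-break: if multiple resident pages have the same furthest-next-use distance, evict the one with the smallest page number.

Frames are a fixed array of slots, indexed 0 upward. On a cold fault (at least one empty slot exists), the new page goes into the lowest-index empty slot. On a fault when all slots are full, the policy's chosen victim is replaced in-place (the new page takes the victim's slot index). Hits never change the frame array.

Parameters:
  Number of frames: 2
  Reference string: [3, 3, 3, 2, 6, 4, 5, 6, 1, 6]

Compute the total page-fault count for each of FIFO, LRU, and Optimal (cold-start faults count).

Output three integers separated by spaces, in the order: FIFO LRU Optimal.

--- FIFO ---
  step 0: ref 3 -> FAULT, frames=[3,-] (faults so far: 1)
  step 1: ref 3 -> HIT, frames=[3,-] (faults so far: 1)
  step 2: ref 3 -> HIT, frames=[3,-] (faults so far: 1)
  step 3: ref 2 -> FAULT, frames=[3,2] (faults so far: 2)
  step 4: ref 6 -> FAULT, evict 3, frames=[6,2] (faults so far: 3)
  step 5: ref 4 -> FAULT, evict 2, frames=[6,4] (faults so far: 4)
  step 6: ref 5 -> FAULT, evict 6, frames=[5,4] (faults so far: 5)
  step 7: ref 6 -> FAULT, evict 4, frames=[5,6] (faults so far: 6)
  step 8: ref 1 -> FAULT, evict 5, frames=[1,6] (faults so far: 7)
  step 9: ref 6 -> HIT, frames=[1,6] (faults so far: 7)
  FIFO total faults: 7
--- LRU ---
  step 0: ref 3 -> FAULT, frames=[3,-] (faults so far: 1)
  step 1: ref 3 -> HIT, frames=[3,-] (faults so far: 1)
  step 2: ref 3 -> HIT, frames=[3,-] (faults so far: 1)
  step 3: ref 2 -> FAULT, frames=[3,2] (faults so far: 2)
  step 4: ref 6 -> FAULT, evict 3, frames=[6,2] (faults so far: 3)
  step 5: ref 4 -> FAULT, evict 2, frames=[6,4] (faults so far: 4)
  step 6: ref 5 -> FAULT, evict 6, frames=[5,4] (faults so far: 5)
  step 7: ref 6 -> FAULT, evict 4, frames=[5,6] (faults so far: 6)
  step 8: ref 1 -> FAULT, evict 5, frames=[1,6] (faults so far: 7)
  step 9: ref 6 -> HIT, frames=[1,6] (faults so far: 7)
  LRU total faults: 7
--- Optimal ---
  step 0: ref 3 -> FAULT, frames=[3,-] (faults so far: 1)
  step 1: ref 3 -> HIT, frames=[3,-] (faults so far: 1)
  step 2: ref 3 -> HIT, frames=[3,-] (faults so far: 1)
  step 3: ref 2 -> FAULT, frames=[3,2] (faults so far: 2)
  step 4: ref 6 -> FAULT, evict 2, frames=[3,6] (faults so far: 3)
  step 5: ref 4 -> FAULT, evict 3, frames=[4,6] (faults so far: 4)
  step 6: ref 5 -> FAULT, evict 4, frames=[5,6] (faults so far: 5)
  step 7: ref 6 -> HIT, frames=[5,6] (faults so far: 5)
  step 8: ref 1 -> FAULT, evict 5, frames=[1,6] (faults so far: 6)
  step 9: ref 6 -> HIT, frames=[1,6] (faults so far: 6)
  Optimal total faults: 6

Answer: 7 7 6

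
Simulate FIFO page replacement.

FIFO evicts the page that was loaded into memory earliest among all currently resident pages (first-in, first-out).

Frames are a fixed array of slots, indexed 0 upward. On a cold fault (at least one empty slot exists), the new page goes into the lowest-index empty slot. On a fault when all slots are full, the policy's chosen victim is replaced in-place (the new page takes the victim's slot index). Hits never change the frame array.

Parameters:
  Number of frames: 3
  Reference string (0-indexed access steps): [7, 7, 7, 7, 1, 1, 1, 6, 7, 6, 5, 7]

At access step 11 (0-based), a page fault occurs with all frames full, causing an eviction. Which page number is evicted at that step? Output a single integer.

Answer: 1

Derivation:
Step 0: ref 7 -> FAULT, frames=[7,-,-]
Step 1: ref 7 -> HIT, frames=[7,-,-]
Step 2: ref 7 -> HIT, frames=[7,-,-]
Step 3: ref 7 -> HIT, frames=[7,-,-]
Step 4: ref 1 -> FAULT, frames=[7,1,-]
Step 5: ref 1 -> HIT, frames=[7,1,-]
Step 6: ref 1 -> HIT, frames=[7,1,-]
Step 7: ref 6 -> FAULT, frames=[7,1,6]
Step 8: ref 7 -> HIT, frames=[7,1,6]
Step 9: ref 6 -> HIT, frames=[7,1,6]
Step 10: ref 5 -> FAULT, evict 7, frames=[5,1,6]
Step 11: ref 7 -> FAULT, evict 1, frames=[5,7,6]
At step 11: evicted page 1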